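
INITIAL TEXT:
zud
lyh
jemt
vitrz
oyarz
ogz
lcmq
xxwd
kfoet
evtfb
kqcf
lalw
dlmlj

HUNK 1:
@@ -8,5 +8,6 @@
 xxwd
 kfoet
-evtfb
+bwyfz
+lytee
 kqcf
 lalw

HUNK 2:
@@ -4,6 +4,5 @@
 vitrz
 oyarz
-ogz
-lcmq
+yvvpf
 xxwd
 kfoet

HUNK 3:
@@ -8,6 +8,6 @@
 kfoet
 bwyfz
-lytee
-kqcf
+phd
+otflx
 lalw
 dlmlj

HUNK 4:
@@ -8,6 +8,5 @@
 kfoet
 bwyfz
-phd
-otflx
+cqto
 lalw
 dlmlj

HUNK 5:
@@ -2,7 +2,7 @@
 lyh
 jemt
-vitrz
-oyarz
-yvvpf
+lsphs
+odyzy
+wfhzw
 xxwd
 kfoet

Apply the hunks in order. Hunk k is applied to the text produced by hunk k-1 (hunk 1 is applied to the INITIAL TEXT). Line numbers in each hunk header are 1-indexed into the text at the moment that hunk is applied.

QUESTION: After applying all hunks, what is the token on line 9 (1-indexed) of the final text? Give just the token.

Hunk 1: at line 8 remove [evtfb] add [bwyfz,lytee] -> 14 lines: zud lyh jemt vitrz oyarz ogz lcmq xxwd kfoet bwyfz lytee kqcf lalw dlmlj
Hunk 2: at line 4 remove [ogz,lcmq] add [yvvpf] -> 13 lines: zud lyh jemt vitrz oyarz yvvpf xxwd kfoet bwyfz lytee kqcf lalw dlmlj
Hunk 3: at line 8 remove [lytee,kqcf] add [phd,otflx] -> 13 lines: zud lyh jemt vitrz oyarz yvvpf xxwd kfoet bwyfz phd otflx lalw dlmlj
Hunk 4: at line 8 remove [phd,otflx] add [cqto] -> 12 lines: zud lyh jemt vitrz oyarz yvvpf xxwd kfoet bwyfz cqto lalw dlmlj
Hunk 5: at line 2 remove [vitrz,oyarz,yvvpf] add [lsphs,odyzy,wfhzw] -> 12 lines: zud lyh jemt lsphs odyzy wfhzw xxwd kfoet bwyfz cqto lalw dlmlj
Final line 9: bwyfz

Answer: bwyfz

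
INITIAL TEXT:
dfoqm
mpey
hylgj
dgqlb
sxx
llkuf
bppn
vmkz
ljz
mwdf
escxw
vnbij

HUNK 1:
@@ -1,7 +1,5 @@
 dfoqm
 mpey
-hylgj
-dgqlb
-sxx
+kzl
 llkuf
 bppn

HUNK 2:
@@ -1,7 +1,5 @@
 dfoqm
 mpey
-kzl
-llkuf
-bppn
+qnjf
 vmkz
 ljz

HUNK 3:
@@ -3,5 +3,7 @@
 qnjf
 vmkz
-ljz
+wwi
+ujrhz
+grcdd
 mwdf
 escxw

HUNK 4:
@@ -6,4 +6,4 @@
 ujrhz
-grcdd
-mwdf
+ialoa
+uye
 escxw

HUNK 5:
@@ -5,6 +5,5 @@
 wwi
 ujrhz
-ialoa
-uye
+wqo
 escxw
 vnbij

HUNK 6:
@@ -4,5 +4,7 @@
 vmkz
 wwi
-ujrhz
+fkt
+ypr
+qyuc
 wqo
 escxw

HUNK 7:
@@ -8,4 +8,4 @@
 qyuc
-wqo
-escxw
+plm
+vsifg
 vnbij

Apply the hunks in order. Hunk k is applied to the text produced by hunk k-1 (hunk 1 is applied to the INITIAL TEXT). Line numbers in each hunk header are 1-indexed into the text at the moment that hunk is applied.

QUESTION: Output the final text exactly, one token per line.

Answer: dfoqm
mpey
qnjf
vmkz
wwi
fkt
ypr
qyuc
plm
vsifg
vnbij

Derivation:
Hunk 1: at line 1 remove [hylgj,dgqlb,sxx] add [kzl] -> 10 lines: dfoqm mpey kzl llkuf bppn vmkz ljz mwdf escxw vnbij
Hunk 2: at line 1 remove [kzl,llkuf,bppn] add [qnjf] -> 8 lines: dfoqm mpey qnjf vmkz ljz mwdf escxw vnbij
Hunk 3: at line 3 remove [ljz] add [wwi,ujrhz,grcdd] -> 10 lines: dfoqm mpey qnjf vmkz wwi ujrhz grcdd mwdf escxw vnbij
Hunk 4: at line 6 remove [grcdd,mwdf] add [ialoa,uye] -> 10 lines: dfoqm mpey qnjf vmkz wwi ujrhz ialoa uye escxw vnbij
Hunk 5: at line 5 remove [ialoa,uye] add [wqo] -> 9 lines: dfoqm mpey qnjf vmkz wwi ujrhz wqo escxw vnbij
Hunk 6: at line 4 remove [ujrhz] add [fkt,ypr,qyuc] -> 11 lines: dfoqm mpey qnjf vmkz wwi fkt ypr qyuc wqo escxw vnbij
Hunk 7: at line 8 remove [wqo,escxw] add [plm,vsifg] -> 11 lines: dfoqm mpey qnjf vmkz wwi fkt ypr qyuc plm vsifg vnbij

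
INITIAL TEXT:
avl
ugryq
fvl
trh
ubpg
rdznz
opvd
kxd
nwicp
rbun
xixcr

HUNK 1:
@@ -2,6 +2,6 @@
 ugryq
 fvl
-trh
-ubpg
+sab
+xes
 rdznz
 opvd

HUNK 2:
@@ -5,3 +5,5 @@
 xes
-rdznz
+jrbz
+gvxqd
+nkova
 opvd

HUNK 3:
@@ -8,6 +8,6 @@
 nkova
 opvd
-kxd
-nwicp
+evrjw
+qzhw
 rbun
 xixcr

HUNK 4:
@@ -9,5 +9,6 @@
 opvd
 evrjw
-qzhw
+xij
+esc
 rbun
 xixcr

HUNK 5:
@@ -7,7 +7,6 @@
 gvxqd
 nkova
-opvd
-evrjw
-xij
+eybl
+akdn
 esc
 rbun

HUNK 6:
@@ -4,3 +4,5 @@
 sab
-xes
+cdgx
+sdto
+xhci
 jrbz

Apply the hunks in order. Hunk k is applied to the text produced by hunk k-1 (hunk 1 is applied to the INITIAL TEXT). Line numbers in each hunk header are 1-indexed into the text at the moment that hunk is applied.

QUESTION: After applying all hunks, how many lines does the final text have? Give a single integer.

Hunk 1: at line 2 remove [trh,ubpg] add [sab,xes] -> 11 lines: avl ugryq fvl sab xes rdznz opvd kxd nwicp rbun xixcr
Hunk 2: at line 5 remove [rdznz] add [jrbz,gvxqd,nkova] -> 13 lines: avl ugryq fvl sab xes jrbz gvxqd nkova opvd kxd nwicp rbun xixcr
Hunk 3: at line 8 remove [kxd,nwicp] add [evrjw,qzhw] -> 13 lines: avl ugryq fvl sab xes jrbz gvxqd nkova opvd evrjw qzhw rbun xixcr
Hunk 4: at line 9 remove [qzhw] add [xij,esc] -> 14 lines: avl ugryq fvl sab xes jrbz gvxqd nkova opvd evrjw xij esc rbun xixcr
Hunk 5: at line 7 remove [opvd,evrjw,xij] add [eybl,akdn] -> 13 lines: avl ugryq fvl sab xes jrbz gvxqd nkova eybl akdn esc rbun xixcr
Hunk 6: at line 4 remove [xes] add [cdgx,sdto,xhci] -> 15 lines: avl ugryq fvl sab cdgx sdto xhci jrbz gvxqd nkova eybl akdn esc rbun xixcr
Final line count: 15

Answer: 15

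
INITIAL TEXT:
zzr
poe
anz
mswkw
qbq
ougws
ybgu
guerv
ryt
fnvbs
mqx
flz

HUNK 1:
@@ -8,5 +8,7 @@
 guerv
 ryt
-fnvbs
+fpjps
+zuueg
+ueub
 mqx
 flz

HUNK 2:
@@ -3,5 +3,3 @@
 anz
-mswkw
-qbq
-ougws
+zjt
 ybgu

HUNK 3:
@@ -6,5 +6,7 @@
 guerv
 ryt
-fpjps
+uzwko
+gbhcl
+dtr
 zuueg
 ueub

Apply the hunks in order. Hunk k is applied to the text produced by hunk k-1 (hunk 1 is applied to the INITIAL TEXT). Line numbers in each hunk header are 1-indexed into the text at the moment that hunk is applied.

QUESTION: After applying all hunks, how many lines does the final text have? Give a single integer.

Answer: 14

Derivation:
Hunk 1: at line 8 remove [fnvbs] add [fpjps,zuueg,ueub] -> 14 lines: zzr poe anz mswkw qbq ougws ybgu guerv ryt fpjps zuueg ueub mqx flz
Hunk 2: at line 3 remove [mswkw,qbq,ougws] add [zjt] -> 12 lines: zzr poe anz zjt ybgu guerv ryt fpjps zuueg ueub mqx flz
Hunk 3: at line 6 remove [fpjps] add [uzwko,gbhcl,dtr] -> 14 lines: zzr poe anz zjt ybgu guerv ryt uzwko gbhcl dtr zuueg ueub mqx flz
Final line count: 14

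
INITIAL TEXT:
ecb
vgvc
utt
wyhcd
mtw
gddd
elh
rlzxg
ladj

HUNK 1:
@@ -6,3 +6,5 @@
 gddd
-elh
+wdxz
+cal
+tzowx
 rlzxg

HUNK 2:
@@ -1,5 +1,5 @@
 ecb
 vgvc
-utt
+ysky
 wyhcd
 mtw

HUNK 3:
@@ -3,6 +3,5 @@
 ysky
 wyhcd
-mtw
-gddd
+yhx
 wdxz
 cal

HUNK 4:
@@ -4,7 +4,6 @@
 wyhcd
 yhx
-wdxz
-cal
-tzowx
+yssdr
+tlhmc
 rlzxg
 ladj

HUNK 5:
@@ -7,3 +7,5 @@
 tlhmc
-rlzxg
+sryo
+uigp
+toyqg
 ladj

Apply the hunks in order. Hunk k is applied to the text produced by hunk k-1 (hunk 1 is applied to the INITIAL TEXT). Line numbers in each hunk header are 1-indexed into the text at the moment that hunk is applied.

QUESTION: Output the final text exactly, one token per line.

Hunk 1: at line 6 remove [elh] add [wdxz,cal,tzowx] -> 11 lines: ecb vgvc utt wyhcd mtw gddd wdxz cal tzowx rlzxg ladj
Hunk 2: at line 1 remove [utt] add [ysky] -> 11 lines: ecb vgvc ysky wyhcd mtw gddd wdxz cal tzowx rlzxg ladj
Hunk 3: at line 3 remove [mtw,gddd] add [yhx] -> 10 lines: ecb vgvc ysky wyhcd yhx wdxz cal tzowx rlzxg ladj
Hunk 4: at line 4 remove [wdxz,cal,tzowx] add [yssdr,tlhmc] -> 9 lines: ecb vgvc ysky wyhcd yhx yssdr tlhmc rlzxg ladj
Hunk 5: at line 7 remove [rlzxg] add [sryo,uigp,toyqg] -> 11 lines: ecb vgvc ysky wyhcd yhx yssdr tlhmc sryo uigp toyqg ladj

Answer: ecb
vgvc
ysky
wyhcd
yhx
yssdr
tlhmc
sryo
uigp
toyqg
ladj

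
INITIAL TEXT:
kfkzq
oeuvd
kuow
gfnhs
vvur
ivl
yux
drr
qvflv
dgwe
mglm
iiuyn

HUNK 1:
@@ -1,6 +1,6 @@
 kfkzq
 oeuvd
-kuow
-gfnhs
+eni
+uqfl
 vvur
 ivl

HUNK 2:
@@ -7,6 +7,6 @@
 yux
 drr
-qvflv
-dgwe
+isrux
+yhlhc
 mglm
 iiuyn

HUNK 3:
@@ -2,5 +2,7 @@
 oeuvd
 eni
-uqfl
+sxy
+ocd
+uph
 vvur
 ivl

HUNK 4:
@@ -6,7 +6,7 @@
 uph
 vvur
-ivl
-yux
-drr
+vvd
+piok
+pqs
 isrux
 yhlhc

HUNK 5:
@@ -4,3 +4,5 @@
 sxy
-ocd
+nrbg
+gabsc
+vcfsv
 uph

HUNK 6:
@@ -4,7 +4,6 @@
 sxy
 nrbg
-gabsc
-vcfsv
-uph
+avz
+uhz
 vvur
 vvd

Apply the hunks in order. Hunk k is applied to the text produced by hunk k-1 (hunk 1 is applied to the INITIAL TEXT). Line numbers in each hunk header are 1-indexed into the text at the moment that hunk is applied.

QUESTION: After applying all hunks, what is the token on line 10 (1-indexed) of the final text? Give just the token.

Answer: piok

Derivation:
Hunk 1: at line 1 remove [kuow,gfnhs] add [eni,uqfl] -> 12 lines: kfkzq oeuvd eni uqfl vvur ivl yux drr qvflv dgwe mglm iiuyn
Hunk 2: at line 7 remove [qvflv,dgwe] add [isrux,yhlhc] -> 12 lines: kfkzq oeuvd eni uqfl vvur ivl yux drr isrux yhlhc mglm iiuyn
Hunk 3: at line 2 remove [uqfl] add [sxy,ocd,uph] -> 14 lines: kfkzq oeuvd eni sxy ocd uph vvur ivl yux drr isrux yhlhc mglm iiuyn
Hunk 4: at line 6 remove [ivl,yux,drr] add [vvd,piok,pqs] -> 14 lines: kfkzq oeuvd eni sxy ocd uph vvur vvd piok pqs isrux yhlhc mglm iiuyn
Hunk 5: at line 4 remove [ocd] add [nrbg,gabsc,vcfsv] -> 16 lines: kfkzq oeuvd eni sxy nrbg gabsc vcfsv uph vvur vvd piok pqs isrux yhlhc mglm iiuyn
Hunk 6: at line 4 remove [gabsc,vcfsv,uph] add [avz,uhz] -> 15 lines: kfkzq oeuvd eni sxy nrbg avz uhz vvur vvd piok pqs isrux yhlhc mglm iiuyn
Final line 10: piok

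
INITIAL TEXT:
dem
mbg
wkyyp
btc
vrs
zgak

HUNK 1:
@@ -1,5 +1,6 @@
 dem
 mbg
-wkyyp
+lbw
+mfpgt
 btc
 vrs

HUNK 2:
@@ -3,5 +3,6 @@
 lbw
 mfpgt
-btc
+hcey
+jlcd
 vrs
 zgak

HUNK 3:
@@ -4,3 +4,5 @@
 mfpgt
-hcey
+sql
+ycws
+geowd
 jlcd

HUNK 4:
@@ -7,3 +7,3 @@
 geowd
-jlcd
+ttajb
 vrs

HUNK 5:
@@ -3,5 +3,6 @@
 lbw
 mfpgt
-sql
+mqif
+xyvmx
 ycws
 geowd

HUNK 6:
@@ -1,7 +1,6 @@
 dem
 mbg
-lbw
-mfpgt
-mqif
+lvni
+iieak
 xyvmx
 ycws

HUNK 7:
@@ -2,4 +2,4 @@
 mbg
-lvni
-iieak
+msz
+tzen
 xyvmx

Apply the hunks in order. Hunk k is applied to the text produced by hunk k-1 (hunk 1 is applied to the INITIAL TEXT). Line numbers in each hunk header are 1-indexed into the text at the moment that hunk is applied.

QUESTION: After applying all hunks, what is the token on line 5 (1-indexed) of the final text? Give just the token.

Hunk 1: at line 1 remove [wkyyp] add [lbw,mfpgt] -> 7 lines: dem mbg lbw mfpgt btc vrs zgak
Hunk 2: at line 3 remove [btc] add [hcey,jlcd] -> 8 lines: dem mbg lbw mfpgt hcey jlcd vrs zgak
Hunk 3: at line 4 remove [hcey] add [sql,ycws,geowd] -> 10 lines: dem mbg lbw mfpgt sql ycws geowd jlcd vrs zgak
Hunk 4: at line 7 remove [jlcd] add [ttajb] -> 10 lines: dem mbg lbw mfpgt sql ycws geowd ttajb vrs zgak
Hunk 5: at line 3 remove [sql] add [mqif,xyvmx] -> 11 lines: dem mbg lbw mfpgt mqif xyvmx ycws geowd ttajb vrs zgak
Hunk 6: at line 1 remove [lbw,mfpgt,mqif] add [lvni,iieak] -> 10 lines: dem mbg lvni iieak xyvmx ycws geowd ttajb vrs zgak
Hunk 7: at line 2 remove [lvni,iieak] add [msz,tzen] -> 10 lines: dem mbg msz tzen xyvmx ycws geowd ttajb vrs zgak
Final line 5: xyvmx

Answer: xyvmx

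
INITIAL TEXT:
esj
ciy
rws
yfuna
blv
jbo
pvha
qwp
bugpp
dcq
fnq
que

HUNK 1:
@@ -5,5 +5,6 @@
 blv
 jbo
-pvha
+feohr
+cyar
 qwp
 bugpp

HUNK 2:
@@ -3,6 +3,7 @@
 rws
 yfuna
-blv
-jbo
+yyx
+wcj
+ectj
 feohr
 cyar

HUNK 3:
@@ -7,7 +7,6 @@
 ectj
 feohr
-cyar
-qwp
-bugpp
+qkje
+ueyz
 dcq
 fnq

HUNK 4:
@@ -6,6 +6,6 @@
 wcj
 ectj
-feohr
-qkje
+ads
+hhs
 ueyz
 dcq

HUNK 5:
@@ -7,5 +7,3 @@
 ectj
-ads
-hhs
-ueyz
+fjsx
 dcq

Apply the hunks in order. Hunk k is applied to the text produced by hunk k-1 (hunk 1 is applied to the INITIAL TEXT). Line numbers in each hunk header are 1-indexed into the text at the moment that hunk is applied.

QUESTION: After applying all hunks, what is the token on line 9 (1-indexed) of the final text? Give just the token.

Answer: dcq

Derivation:
Hunk 1: at line 5 remove [pvha] add [feohr,cyar] -> 13 lines: esj ciy rws yfuna blv jbo feohr cyar qwp bugpp dcq fnq que
Hunk 2: at line 3 remove [blv,jbo] add [yyx,wcj,ectj] -> 14 lines: esj ciy rws yfuna yyx wcj ectj feohr cyar qwp bugpp dcq fnq que
Hunk 3: at line 7 remove [cyar,qwp,bugpp] add [qkje,ueyz] -> 13 lines: esj ciy rws yfuna yyx wcj ectj feohr qkje ueyz dcq fnq que
Hunk 4: at line 6 remove [feohr,qkje] add [ads,hhs] -> 13 lines: esj ciy rws yfuna yyx wcj ectj ads hhs ueyz dcq fnq que
Hunk 5: at line 7 remove [ads,hhs,ueyz] add [fjsx] -> 11 lines: esj ciy rws yfuna yyx wcj ectj fjsx dcq fnq que
Final line 9: dcq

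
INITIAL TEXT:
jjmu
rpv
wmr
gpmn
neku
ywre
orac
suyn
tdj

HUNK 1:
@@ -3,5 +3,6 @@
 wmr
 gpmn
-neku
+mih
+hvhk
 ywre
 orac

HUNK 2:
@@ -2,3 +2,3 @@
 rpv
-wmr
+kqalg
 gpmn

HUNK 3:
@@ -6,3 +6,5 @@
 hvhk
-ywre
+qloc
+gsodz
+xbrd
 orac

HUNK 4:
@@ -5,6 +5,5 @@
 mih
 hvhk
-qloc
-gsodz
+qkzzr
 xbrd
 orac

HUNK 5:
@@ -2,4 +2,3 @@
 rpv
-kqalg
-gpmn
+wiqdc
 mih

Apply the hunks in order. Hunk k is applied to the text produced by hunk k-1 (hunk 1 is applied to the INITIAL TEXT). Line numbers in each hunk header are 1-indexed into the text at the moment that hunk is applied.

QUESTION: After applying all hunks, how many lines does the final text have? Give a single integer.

Hunk 1: at line 3 remove [neku] add [mih,hvhk] -> 10 lines: jjmu rpv wmr gpmn mih hvhk ywre orac suyn tdj
Hunk 2: at line 2 remove [wmr] add [kqalg] -> 10 lines: jjmu rpv kqalg gpmn mih hvhk ywre orac suyn tdj
Hunk 3: at line 6 remove [ywre] add [qloc,gsodz,xbrd] -> 12 lines: jjmu rpv kqalg gpmn mih hvhk qloc gsodz xbrd orac suyn tdj
Hunk 4: at line 5 remove [qloc,gsodz] add [qkzzr] -> 11 lines: jjmu rpv kqalg gpmn mih hvhk qkzzr xbrd orac suyn tdj
Hunk 5: at line 2 remove [kqalg,gpmn] add [wiqdc] -> 10 lines: jjmu rpv wiqdc mih hvhk qkzzr xbrd orac suyn tdj
Final line count: 10

Answer: 10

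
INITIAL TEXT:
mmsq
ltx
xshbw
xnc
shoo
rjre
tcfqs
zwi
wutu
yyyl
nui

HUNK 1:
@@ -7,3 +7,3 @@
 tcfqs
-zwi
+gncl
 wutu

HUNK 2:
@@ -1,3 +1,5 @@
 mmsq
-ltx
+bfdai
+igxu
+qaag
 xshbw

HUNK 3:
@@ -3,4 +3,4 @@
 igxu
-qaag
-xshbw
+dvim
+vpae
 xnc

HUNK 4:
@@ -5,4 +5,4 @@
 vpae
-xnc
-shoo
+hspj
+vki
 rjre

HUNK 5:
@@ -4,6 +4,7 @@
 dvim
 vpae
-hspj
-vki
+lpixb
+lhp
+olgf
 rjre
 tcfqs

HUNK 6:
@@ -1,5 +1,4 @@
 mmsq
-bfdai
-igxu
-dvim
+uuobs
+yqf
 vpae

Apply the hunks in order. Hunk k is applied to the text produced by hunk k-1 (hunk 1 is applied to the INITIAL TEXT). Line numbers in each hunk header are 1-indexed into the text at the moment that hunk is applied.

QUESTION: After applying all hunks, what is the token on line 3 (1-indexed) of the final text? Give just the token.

Answer: yqf

Derivation:
Hunk 1: at line 7 remove [zwi] add [gncl] -> 11 lines: mmsq ltx xshbw xnc shoo rjre tcfqs gncl wutu yyyl nui
Hunk 2: at line 1 remove [ltx] add [bfdai,igxu,qaag] -> 13 lines: mmsq bfdai igxu qaag xshbw xnc shoo rjre tcfqs gncl wutu yyyl nui
Hunk 3: at line 3 remove [qaag,xshbw] add [dvim,vpae] -> 13 lines: mmsq bfdai igxu dvim vpae xnc shoo rjre tcfqs gncl wutu yyyl nui
Hunk 4: at line 5 remove [xnc,shoo] add [hspj,vki] -> 13 lines: mmsq bfdai igxu dvim vpae hspj vki rjre tcfqs gncl wutu yyyl nui
Hunk 5: at line 4 remove [hspj,vki] add [lpixb,lhp,olgf] -> 14 lines: mmsq bfdai igxu dvim vpae lpixb lhp olgf rjre tcfqs gncl wutu yyyl nui
Hunk 6: at line 1 remove [bfdai,igxu,dvim] add [uuobs,yqf] -> 13 lines: mmsq uuobs yqf vpae lpixb lhp olgf rjre tcfqs gncl wutu yyyl nui
Final line 3: yqf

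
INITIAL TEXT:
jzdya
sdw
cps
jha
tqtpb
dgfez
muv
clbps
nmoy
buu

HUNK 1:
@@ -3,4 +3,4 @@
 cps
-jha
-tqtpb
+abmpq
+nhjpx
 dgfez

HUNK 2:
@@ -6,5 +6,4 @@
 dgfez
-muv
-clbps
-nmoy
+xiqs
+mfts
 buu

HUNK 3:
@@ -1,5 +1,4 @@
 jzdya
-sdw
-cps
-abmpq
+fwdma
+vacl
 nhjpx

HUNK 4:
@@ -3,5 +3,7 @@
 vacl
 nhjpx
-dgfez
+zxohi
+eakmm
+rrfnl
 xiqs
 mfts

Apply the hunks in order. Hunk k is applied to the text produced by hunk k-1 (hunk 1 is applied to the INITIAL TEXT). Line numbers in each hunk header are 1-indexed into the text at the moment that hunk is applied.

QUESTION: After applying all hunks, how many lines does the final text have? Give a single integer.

Answer: 10

Derivation:
Hunk 1: at line 3 remove [jha,tqtpb] add [abmpq,nhjpx] -> 10 lines: jzdya sdw cps abmpq nhjpx dgfez muv clbps nmoy buu
Hunk 2: at line 6 remove [muv,clbps,nmoy] add [xiqs,mfts] -> 9 lines: jzdya sdw cps abmpq nhjpx dgfez xiqs mfts buu
Hunk 3: at line 1 remove [sdw,cps,abmpq] add [fwdma,vacl] -> 8 lines: jzdya fwdma vacl nhjpx dgfez xiqs mfts buu
Hunk 4: at line 3 remove [dgfez] add [zxohi,eakmm,rrfnl] -> 10 lines: jzdya fwdma vacl nhjpx zxohi eakmm rrfnl xiqs mfts buu
Final line count: 10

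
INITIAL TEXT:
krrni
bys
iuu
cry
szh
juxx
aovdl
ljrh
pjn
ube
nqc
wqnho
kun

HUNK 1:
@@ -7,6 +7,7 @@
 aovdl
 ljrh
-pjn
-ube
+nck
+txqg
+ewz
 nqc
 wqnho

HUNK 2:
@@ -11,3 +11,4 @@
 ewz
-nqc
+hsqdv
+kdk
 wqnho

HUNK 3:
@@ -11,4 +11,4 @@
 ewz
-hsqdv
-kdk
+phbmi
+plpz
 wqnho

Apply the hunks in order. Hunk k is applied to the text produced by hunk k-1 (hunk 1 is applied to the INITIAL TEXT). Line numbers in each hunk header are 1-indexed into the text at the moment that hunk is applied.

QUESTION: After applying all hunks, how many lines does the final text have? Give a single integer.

Answer: 15

Derivation:
Hunk 1: at line 7 remove [pjn,ube] add [nck,txqg,ewz] -> 14 lines: krrni bys iuu cry szh juxx aovdl ljrh nck txqg ewz nqc wqnho kun
Hunk 2: at line 11 remove [nqc] add [hsqdv,kdk] -> 15 lines: krrni bys iuu cry szh juxx aovdl ljrh nck txqg ewz hsqdv kdk wqnho kun
Hunk 3: at line 11 remove [hsqdv,kdk] add [phbmi,plpz] -> 15 lines: krrni bys iuu cry szh juxx aovdl ljrh nck txqg ewz phbmi plpz wqnho kun
Final line count: 15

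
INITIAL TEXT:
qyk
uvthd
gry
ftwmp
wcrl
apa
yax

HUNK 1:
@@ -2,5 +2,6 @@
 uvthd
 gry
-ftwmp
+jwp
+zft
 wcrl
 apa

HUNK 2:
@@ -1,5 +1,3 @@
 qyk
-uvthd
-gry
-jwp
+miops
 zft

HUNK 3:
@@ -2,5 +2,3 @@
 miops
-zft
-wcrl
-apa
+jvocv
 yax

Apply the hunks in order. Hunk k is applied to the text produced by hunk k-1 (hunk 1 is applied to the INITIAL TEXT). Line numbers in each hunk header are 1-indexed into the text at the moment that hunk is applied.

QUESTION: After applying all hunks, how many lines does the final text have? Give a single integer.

Hunk 1: at line 2 remove [ftwmp] add [jwp,zft] -> 8 lines: qyk uvthd gry jwp zft wcrl apa yax
Hunk 2: at line 1 remove [uvthd,gry,jwp] add [miops] -> 6 lines: qyk miops zft wcrl apa yax
Hunk 3: at line 2 remove [zft,wcrl,apa] add [jvocv] -> 4 lines: qyk miops jvocv yax
Final line count: 4

Answer: 4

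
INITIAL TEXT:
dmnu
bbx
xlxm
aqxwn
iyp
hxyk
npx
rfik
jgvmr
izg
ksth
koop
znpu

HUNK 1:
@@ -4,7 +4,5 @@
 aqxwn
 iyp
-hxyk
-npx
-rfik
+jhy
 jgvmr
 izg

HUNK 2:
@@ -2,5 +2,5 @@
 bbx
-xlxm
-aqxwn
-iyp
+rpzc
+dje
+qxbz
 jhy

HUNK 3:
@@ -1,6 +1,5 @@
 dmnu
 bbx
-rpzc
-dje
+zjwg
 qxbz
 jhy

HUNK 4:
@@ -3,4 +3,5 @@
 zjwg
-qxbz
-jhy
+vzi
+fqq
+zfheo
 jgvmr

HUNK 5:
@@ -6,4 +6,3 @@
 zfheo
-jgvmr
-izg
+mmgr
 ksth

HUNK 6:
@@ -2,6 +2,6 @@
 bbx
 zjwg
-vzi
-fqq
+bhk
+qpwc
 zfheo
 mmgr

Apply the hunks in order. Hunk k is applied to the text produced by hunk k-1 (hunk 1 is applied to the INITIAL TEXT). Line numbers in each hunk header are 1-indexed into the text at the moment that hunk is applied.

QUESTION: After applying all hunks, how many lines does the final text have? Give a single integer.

Hunk 1: at line 4 remove [hxyk,npx,rfik] add [jhy] -> 11 lines: dmnu bbx xlxm aqxwn iyp jhy jgvmr izg ksth koop znpu
Hunk 2: at line 2 remove [xlxm,aqxwn,iyp] add [rpzc,dje,qxbz] -> 11 lines: dmnu bbx rpzc dje qxbz jhy jgvmr izg ksth koop znpu
Hunk 3: at line 1 remove [rpzc,dje] add [zjwg] -> 10 lines: dmnu bbx zjwg qxbz jhy jgvmr izg ksth koop znpu
Hunk 4: at line 3 remove [qxbz,jhy] add [vzi,fqq,zfheo] -> 11 lines: dmnu bbx zjwg vzi fqq zfheo jgvmr izg ksth koop znpu
Hunk 5: at line 6 remove [jgvmr,izg] add [mmgr] -> 10 lines: dmnu bbx zjwg vzi fqq zfheo mmgr ksth koop znpu
Hunk 6: at line 2 remove [vzi,fqq] add [bhk,qpwc] -> 10 lines: dmnu bbx zjwg bhk qpwc zfheo mmgr ksth koop znpu
Final line count: 10

Answer: 10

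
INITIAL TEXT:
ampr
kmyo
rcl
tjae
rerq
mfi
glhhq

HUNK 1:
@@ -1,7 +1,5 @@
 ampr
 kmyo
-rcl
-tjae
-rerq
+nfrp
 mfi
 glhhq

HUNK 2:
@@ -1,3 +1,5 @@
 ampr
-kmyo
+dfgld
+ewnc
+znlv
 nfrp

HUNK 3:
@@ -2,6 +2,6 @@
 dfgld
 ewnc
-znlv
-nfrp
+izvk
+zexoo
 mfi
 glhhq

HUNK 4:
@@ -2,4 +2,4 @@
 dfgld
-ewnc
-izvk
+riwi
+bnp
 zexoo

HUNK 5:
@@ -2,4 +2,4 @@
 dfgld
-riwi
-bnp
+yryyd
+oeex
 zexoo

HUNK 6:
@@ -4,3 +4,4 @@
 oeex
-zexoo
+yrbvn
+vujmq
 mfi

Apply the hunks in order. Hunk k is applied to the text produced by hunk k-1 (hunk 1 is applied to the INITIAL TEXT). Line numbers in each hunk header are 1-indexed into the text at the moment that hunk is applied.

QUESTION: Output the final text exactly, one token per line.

Answer: ampr
dfgld
yryyd
oeex
yrbvn
vujmq
mfi
glhhq

Derivation:
Hunk 1: at line 1 remove [rcl,tjae,rerq] add [nfrp] -> 5 lines: ampr kmyo nfrp mfi glhhq
Hunk 2: at line 1 remove [kmyo] add [dfgld,ewnc,znlv] -> 7 lines: ampr dfgld ewnc znlv nfrp mfi glhhq
Hunk 3: at line 2 remove [znlv,nfrp] add [izvk,zexoo] -> 7 lines: ampr dfgld ewnc izvk zexoo mfi glhhq
Hunk 4: at line 2 remove [ewnc,izvk] add [riwi,bnp] -> 7 lines: ampr dfgld riwi bnp zexoo mfi glhhq
Hunk 5: at line 2 remove [riwi,bnp] add [yryyd,oeex] -> 7 lines: ampr dfgld yryyd oeex zexoo mfi glhhq
Hunk 6: at line 4 remove [zexoo] add [yrbvn,vujmq] -> 8 lines: ampr dfgld yryyd oeex yrbvn vujmq mfi glhhq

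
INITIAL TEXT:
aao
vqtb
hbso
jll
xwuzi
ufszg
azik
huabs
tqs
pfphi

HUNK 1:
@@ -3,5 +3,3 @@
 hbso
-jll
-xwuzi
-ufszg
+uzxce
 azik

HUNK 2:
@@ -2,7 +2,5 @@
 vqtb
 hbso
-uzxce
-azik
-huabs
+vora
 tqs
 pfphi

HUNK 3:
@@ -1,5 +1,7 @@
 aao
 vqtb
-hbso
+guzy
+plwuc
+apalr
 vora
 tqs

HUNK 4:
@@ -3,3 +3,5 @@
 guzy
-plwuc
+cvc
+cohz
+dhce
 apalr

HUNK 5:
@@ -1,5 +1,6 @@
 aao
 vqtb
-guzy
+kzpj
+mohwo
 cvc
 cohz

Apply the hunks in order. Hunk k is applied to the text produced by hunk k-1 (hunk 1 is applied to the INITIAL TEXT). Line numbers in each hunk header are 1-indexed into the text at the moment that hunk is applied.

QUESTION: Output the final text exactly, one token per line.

Answer: aao
vqtb
kzpj
mohwo
cvc
cohz
dhce
apalr
vora
tqs
pfphi

Derivation:
Hunk 1: at line 3 remove [jll,xwuzi,ufszg] add [uzxce] -> 8 lines: aao vqtb hbso uzxce azik huabs tqs pfphi
Hunk 2: at line 2 remove [uzxce,azik,huabs] add [vora] -> 6 lines: aao vqtb hbso vora tqs pfphi
Hunk 3: at line 1 remove [hbso] add [guzy,plwuc,apalr] -> 8 lines: aao vqtb guzy plwuc apalr vora tqs pfphi
Hunk 4: at line 3 remove [plwuc] add [cvc,cohz,dhce] -> 10 lines: aao vqtb guzy cvc cohz dhce apalr vora tqs pfphi
Hunk 5: at line 1 remove [guzy] add [kzpj,mohwo] -> 11 lines: aao vqtb kzpj mohwo cvc cohz dhce apalr vora tqs pfphi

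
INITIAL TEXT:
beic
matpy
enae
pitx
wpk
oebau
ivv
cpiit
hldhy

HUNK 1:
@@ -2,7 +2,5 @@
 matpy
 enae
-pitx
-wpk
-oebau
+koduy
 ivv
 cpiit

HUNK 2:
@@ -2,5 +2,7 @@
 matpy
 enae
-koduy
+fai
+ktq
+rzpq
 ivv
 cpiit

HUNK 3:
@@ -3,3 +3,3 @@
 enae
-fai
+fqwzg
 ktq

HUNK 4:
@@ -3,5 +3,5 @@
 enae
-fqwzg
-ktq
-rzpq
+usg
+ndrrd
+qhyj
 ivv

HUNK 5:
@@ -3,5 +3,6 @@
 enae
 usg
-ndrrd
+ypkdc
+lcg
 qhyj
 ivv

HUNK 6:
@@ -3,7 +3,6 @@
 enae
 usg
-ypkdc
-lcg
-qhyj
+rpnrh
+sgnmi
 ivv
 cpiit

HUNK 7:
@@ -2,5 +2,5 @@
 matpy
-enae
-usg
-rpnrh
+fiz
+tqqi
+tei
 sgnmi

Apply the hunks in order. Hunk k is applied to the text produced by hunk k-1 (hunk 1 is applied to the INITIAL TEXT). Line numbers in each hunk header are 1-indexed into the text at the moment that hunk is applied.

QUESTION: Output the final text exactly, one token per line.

Answer: beic
matpy
fiz
tqqi
tei
sgnmi
ivv
cpiit
hldhy

Derivation:
Hunk 1: at line 2 remove [pitx,wpk,oebau] add [koduy] -> 7 lines: beic matpy enae koduy ivv cpiit hldhy
Hunk 2: at line 2 remove [koduy] add [fai,ktq,rzpq] -> 9 lines: beic matpy enae fai ktq rzpq ivv cpiit hldhy
Hunk 3: at line 3 remove [fai] add [fqwzg] -> 9 lines: beic matpy enae fqwzg ktq rzpq ivv cpiit hldhy
Hunk 4: at line 3 remove [fqwzg,ktq,rzpq] add [usg,ndrrd,qhyj] -> 9 lines: beic matpy enae usg ndrrd qhyj ivv cpiit hldhy
Hunk 5: at line 3 remove [ndrrd] add [ypkdc,lcg] -> 10 lines: beic matpy enae usg ypkdc lcg qhyj ivv cpiit hldhy
Hunk 6: at line 3 remove [ypkdc,lcg,qhyj] add [rpnrh,sgnmi] -> 9 lines: beic matpy enae usg rpnrh sgnmi ivv cpiit hldhy
Hunk 7: at line 2 remove [enae,usg,rpnrh] add [fiz,tqqi,tei] -> 9 lines: beic matpy fiz tqqi tei sgnmi ivv cpiit hldhy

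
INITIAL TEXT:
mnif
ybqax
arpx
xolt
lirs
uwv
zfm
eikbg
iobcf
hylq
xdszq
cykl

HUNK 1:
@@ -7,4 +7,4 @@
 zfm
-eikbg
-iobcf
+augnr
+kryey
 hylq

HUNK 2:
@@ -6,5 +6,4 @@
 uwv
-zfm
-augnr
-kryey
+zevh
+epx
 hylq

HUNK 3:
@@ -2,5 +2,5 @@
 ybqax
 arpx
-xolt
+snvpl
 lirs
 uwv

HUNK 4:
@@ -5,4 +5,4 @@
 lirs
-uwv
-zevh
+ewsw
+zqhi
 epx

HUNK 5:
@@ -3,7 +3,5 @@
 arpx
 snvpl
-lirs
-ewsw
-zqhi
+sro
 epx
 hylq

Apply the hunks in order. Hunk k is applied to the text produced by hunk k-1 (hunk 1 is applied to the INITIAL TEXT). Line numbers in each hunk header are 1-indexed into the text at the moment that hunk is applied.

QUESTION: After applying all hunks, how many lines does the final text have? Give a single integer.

Hunk 1: at line 7 remove [eikbg,iobcf] add [augnr,kryey] -> 12 lines: mnif ybqax arpx xolt lirs uwv zfm augnr kryey hylq xdszq cykl
Hunk 2: at line 6 remove [zfm,augnr,kryey] add [zevh,epx] -> 11 lines: mnif ybqax arpx xolt lirs uwv zevh epx hylq xdszq cykl
Hunk 3: at line 2 remove [xolt] add [snvpl] -> 11 lines: mnif ybqax arpx snvpl lirs uwv zevh epx hylq xdszq cykl
Hunk 4: at line 5 remove [uwv,zevh] add [ewsw,zqhi] -> 11 lines: mnif ybqax arpx snvpl lirs ewsw zqhi epx hylq xdszq cykl
Hunk 5: at line 3 remove [lirs,ewsw,zqhi] add [sro] -> 9 lines: mnif ybqax arpx snvpl sro epx hylq xdszq cykl
Final line count: 9

Answer: 9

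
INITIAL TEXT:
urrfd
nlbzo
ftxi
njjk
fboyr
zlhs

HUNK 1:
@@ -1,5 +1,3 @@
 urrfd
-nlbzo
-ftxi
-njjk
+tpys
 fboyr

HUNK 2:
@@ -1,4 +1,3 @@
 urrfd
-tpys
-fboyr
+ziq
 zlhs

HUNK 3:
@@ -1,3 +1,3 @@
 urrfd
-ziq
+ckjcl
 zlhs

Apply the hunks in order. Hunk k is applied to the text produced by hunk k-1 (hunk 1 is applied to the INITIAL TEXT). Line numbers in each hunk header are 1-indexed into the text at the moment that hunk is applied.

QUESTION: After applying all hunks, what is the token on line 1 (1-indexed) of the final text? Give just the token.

Hunk 1: at line 1 remove [nlbzo,ftxi,njjk] add [tpys] -> 4 lines: urrfd tpys fboyr zlhs
Hunk 2: at line 1 remove [tpys,fboyr] add [ziq] -> 3 lines: urrfd ziq zlhs
Hunk 3: at line 1 remove [ziq] add [ckjcl] -> 3 lines: urrfd ckjcl zlhs
Final line 1: urrfd

Answer: urrfd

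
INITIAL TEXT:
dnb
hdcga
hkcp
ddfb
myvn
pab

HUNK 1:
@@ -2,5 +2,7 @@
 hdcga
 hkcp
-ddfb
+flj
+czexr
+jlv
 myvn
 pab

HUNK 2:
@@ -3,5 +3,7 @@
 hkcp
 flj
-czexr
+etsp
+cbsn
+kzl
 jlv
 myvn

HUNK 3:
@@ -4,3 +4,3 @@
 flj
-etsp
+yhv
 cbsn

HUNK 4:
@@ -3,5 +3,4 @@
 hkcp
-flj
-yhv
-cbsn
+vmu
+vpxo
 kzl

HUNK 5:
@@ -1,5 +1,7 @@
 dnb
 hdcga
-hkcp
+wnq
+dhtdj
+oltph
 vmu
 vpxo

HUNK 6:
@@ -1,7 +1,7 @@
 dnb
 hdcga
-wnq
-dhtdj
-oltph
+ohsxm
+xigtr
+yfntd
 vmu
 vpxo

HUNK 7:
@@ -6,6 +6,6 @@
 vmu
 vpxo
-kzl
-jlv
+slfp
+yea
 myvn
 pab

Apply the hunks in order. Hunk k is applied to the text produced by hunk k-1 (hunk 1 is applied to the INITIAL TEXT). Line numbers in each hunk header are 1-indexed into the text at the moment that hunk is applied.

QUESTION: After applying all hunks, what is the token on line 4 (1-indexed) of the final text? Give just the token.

Hunk 1: at line 2 remove [ddfb] add [flj,czexr,jlv] -> 8 lines: dnb hdcga hkcp flj czexr jlv myvn pab
Hunk 2: at line 3 remove [czexr] add [etsp,cbsn,kzl] -> 10 lines: dnb hdcga hkcp flj etsp cbsn kzl jlv myvn pab
Hunk 3: at line 4 remove [etsp] add [yhv] -> 10 lines: dnb hdcga hkcp flj yhv cbsn kzl jlv myvn pab
Hunk 4: at line 3 remove [flj,yhv,cbsn] add [vmu,vpxo] -> 9 lines: dnb hdcga hkcp vmu vpxo kzl jlv myvn pab
Hunk 5: at line 1 remove [hkcp] add [wnq,dhtdj,oltph] -> 11 lines: dnb hdcga wnq dhtdj oltph vmu vpxo kzl jlv myvn pab
Hunk 6: at line 1 remove [wnq,dhtdj,oltph] add [ohsxm,xigtr,yfntd] -> 11 lines: dnb hdcga ohsxm xigtr yfntd vmu vpxo kzl jlv myvn pab
Hunk 7: at line 6 remove [kzl,jlv] add [slfp,yea] -> 11 lines: dnb hdcga ohsxm xigtr yfntd vmu vpxo slfp yea myvn pab
Final line 4: xigtr

Answer: xigtr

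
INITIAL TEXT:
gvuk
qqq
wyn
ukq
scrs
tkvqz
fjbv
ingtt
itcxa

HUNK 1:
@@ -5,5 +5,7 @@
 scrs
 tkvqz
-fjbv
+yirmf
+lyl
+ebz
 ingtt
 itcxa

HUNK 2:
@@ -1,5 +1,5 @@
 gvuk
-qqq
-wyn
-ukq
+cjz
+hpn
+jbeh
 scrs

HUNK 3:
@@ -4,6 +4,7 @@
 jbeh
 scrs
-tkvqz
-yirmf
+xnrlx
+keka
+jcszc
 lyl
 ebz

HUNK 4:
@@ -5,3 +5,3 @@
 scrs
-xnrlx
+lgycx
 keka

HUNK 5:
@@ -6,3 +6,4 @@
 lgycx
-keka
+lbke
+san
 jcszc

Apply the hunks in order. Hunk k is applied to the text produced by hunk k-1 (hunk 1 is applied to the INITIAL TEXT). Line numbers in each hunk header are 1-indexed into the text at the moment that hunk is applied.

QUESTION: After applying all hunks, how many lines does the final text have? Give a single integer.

Answer: 13

Derivation:
Hunk 1: at line 5 remove [fjbv] add [yirmf,lyl,ebz] -> 11 lines: gvuk qqq wyn ukq scrs tkvqz yirmf lyl ebz ingtt itcxa
Hunk 2: at line 1 remove [qqq,wyn,ukq] add [cjz,hpn,jbeh] -> 11 lines: gvuk cjz hpn jbeh scrs tkvqz yirmf lyl ebz ingtt itcxa
Hunk 3: at line 4 remove [tkvqz,yirmf] add [xnrlx,keka,jcszc] -> 12 lines: gvuk cjz hpn jbeh scrs xnrlx keka jcszc lyl ebz ingtt itcxa
Hunk 4: at line 5 remove [xnrlx] add [lgycx] -> 12 lines: gvuk cjz hpn jbeh scrs lgycx keka jcszc lyl ebz ingtt itcxa
Hunk 5: at line 6 remove [keka] add [lbke,san] -> 13 lines: gvuk cjz hpn jbeh scrs lgycx lbke san jcszc lyl ebz ingtt itcxa
Final line count: 13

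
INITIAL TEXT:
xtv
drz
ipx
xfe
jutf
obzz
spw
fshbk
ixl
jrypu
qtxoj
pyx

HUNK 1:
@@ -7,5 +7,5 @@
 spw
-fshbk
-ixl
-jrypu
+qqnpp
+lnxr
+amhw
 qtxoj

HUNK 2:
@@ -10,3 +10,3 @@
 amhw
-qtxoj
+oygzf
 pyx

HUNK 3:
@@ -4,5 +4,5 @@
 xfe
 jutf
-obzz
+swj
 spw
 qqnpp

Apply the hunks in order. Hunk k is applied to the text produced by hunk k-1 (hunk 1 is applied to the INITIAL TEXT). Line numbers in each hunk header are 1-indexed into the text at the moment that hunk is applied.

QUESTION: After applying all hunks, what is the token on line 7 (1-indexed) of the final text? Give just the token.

Hunk 1: at line 7 remove [fshbk,ixl,jrypu] add [qqnpp,lnxr,amhw] -> 12 lines: xtv drz ipx xfe jutf obzz spw qqnpp lnxr amhw qtxoj pyx
Hunk 2: at line 10 remove [qtxoj] add [oygzf] -> 12 lines: xtv drz ipx xfe jutf obzz spw qqnpp lnxr amhw oygzf pyx
Hunk 3: at line 4 remove [obzz] add [swj] -> 12 lines: xtv drz ipx xfe jutf swj spw qqnpp lnxr amhw oygzf pyx
Final line 7: spw

Answer: spw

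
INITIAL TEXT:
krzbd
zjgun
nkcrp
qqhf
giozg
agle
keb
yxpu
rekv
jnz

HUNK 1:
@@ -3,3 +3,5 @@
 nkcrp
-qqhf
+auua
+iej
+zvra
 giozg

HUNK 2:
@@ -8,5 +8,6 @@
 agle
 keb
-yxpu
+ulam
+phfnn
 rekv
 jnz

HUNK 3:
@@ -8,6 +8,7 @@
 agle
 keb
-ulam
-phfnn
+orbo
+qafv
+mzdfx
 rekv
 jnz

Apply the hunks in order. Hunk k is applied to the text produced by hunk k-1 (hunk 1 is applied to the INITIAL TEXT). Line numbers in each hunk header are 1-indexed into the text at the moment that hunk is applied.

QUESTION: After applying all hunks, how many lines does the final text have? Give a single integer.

Hunk 1: at line 3 remove [qqhf] add [auua,iej,zvra] -> 12 lines: krzbd zjgun nkcrp auua iej zvra giozg agle keb yxpu rekv jnz
Hunk 2: at line 8 remove [yxpu] add [ulam,phfnn] -> 13 lines: krzbd zjgun nkcrp auua iej zvra giozg agle keb ulam phfnn rekv jnz
Hunk 3: at line 8 remove [ulam,phfnn] add [orbo,qafv,mzdfx] -> 14 lines: krzbd zjgun nkcrp auua iej zvra giozg agle keb orbo qafv mzdfx rekv jnz
Final line count: 14

Answer: 14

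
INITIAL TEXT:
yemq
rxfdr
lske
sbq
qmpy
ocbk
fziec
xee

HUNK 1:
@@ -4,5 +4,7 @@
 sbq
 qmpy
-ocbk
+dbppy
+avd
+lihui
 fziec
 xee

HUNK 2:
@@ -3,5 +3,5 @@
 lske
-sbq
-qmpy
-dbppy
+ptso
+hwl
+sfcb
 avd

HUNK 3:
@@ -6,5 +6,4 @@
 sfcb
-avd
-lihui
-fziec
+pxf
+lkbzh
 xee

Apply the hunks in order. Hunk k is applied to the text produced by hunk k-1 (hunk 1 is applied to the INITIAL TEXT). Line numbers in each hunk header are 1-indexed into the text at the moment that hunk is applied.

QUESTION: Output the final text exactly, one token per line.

Hunk 1: at line 4 remove [ocbk] add [dbppy,avd,lihui] -> 10 lines: yemq rxfdr lske sbq qmpy dbppy avd lihui fziec xee
Hunk 2: at line 3 remove [sbq,qmpy,dbppy] add [ptso,hwl,sfcb] -> 10 lines: yemq rxfdr lske ptso hwl sfcb avd lihui fziec xee
Hunk 3: at line 6 remove [avd,lihui,fziec] add [pxf,lkbzh] -> 9 lines: yemq rxfdr lske ptso hwl sfcb pxf lkbzh xee

Answer: yemq
rxfdr
lske
ptso
hwl
sfcb
pxf
lkbzh
xee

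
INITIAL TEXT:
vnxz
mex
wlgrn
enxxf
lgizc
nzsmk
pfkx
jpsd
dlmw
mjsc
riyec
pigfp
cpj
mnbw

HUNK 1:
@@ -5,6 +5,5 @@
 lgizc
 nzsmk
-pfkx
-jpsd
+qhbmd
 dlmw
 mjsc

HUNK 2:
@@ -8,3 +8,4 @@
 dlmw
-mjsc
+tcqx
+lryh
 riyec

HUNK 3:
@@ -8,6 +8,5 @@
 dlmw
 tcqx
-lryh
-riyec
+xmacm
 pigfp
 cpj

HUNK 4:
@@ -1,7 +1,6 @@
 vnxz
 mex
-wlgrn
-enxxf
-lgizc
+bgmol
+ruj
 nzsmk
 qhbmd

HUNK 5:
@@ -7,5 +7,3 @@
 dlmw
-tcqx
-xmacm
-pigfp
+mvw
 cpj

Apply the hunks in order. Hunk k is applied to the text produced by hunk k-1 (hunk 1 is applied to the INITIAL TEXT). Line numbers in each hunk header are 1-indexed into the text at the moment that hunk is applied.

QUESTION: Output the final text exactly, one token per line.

Answer: vnxz
mex
bgmol
ruj
nzsmk
qhbmd
dlmw
mvw
cpj
mnbw

Derivation:
Hunk 1: at line 5 remove [pfkx,jpsd] add [qhbmd] -> 13 lines: vnxz mex wlgrn enxxf lgizc nzsmk qhbmd dlmw mjsc riyec pigfp cpj mnbw
Hunk 2: at line 8 remove [mjsc] add [tcqx,lryh] -> 14 lines: vnxz mex wlgrn enxxf lgizc nzsmk qhbmd dlmw tcqx lryh riyec pigfp cpj mnbw
Hunk 3: at line 8 remove [lryh,riyec] add [xmacm] -> 13 lines: vnxz mex wlgrn enxxf lgizc nzsmk qhbmd dlmw tcqx xmacm pigfp cpj mnbw
Hunk 4: at line 1 remove [wlgrn,enxxf,lgizc] add [bgmol,ruj] -> 12 lines: vnxz mex bgmol ruj nzsmk qhbmd dlmw tcqx xmacm pigfp cpj mnbw
Hunk 5: at line 7 remove [tcqx,xmacm,pigfp] add [mvw] -> 10 lines: vnxz mex bgmol ruj nzsmk qhbmd dlmw mvw cpj mnbw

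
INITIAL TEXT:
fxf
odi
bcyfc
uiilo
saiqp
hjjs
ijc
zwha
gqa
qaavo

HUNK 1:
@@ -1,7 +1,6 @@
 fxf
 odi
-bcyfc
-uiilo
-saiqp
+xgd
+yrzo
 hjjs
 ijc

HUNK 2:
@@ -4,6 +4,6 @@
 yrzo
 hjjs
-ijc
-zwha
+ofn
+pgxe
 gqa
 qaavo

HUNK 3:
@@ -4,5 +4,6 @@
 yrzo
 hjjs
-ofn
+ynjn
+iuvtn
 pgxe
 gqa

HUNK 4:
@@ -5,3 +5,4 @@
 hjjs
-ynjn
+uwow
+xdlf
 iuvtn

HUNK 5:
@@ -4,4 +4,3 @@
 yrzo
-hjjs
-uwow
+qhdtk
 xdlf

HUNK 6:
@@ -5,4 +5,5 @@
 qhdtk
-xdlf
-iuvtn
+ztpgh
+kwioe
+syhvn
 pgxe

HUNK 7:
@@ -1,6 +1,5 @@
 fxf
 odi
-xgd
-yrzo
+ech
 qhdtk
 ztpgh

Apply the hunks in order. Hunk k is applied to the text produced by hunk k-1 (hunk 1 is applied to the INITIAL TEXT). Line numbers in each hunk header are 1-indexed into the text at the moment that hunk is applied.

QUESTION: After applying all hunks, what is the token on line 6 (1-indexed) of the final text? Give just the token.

Hunk 1: at line 1 remove [bcyfc,uiilo,saiqp] add [xgd,yrzo] -> 9 lines: fxf odi xgd yrzo hjjs ijc zwha gqa qaavo
Hunk 2: at line 4 remove [ijc,zwha] add [ofn,pgxe] -> 9 lines: fxf odi xgd yrzo hjjs ofn pgxe gqa qaavo
Hunk 3: at line 4 remove [ofn] add [ynjn,iuvtn] -> 10 lines: fxf odi xgd yrzo hjjs ynjn iuvtn pgxe gqa qaavo
Hunk 4: at line 5 remove [ynjn] add [uwow,xdlf] -> 11 lines: fxf odi xgd yrzo hjjs uwow xdlf iuvtn pgxe gqa qaavo
Hunk 5: at line 4 remove [hjjs,uwow] add [qhdtk] -> 10 lines: fxf odi xgd yrzo qhdtk xdlf iuvtn pgxe gqa qaavo
Hunk 6: at line 5 remove [xdlf,iuvtn] add [ztpgh,kwioe,syhvn] -> 11 lines: fxf odi xgd yrzo qhdtk ztpgh kwioe syhvn pgxe gqa qaavo
Hunk 7: at line 1 remove [xgd,yrzo] add [ech] -> 10 lines: fxf odi ech qhdtk ztpgh kwioe syhvn pgxe gqa qaavo
Final line 6: kwioe

Answer: kwioe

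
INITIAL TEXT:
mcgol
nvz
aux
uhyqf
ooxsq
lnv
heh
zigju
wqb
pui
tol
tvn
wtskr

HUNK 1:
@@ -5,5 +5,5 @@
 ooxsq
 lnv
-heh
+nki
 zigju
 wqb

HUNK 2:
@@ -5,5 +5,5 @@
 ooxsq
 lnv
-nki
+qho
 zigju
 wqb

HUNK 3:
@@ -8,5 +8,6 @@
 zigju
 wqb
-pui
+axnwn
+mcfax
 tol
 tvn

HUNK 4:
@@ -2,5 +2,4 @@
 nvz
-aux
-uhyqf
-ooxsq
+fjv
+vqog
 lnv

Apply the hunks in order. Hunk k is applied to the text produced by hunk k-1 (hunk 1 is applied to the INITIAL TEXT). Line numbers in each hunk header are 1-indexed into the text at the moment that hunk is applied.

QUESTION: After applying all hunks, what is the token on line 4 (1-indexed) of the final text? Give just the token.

Hunk 1: at line 5 remove [heh] add [nki] -> 13 lines: mcgol nvz aux uhyqf ooxsq lnv nki zigju wqb pui tol tvn wtskr
Hunk 2: at line 5 remove [nki] add [qho] -> 13 lines: mcgol nvz aux uhyqf ooxsq lnv qho zigju wqb pui tol tvn wtskr
Hunk 3: at line 8 remove [pui] add [axnwn,mcfax] -> 14 lines: mcgol nvz aux uhyqf ooxsq lnv qho zigju wqb axnwn mcfax tol tvn wtskr
Hunk 4: at line 2 remove [aux,uhyqf,ooxsq] add [fjv,vqog] -> 13 lines: mcgol nvz fjv vqog lnv qho zigju wqb axnwn mcfax tol tvn wtskr
Final line 4: vqog

Answer: vqog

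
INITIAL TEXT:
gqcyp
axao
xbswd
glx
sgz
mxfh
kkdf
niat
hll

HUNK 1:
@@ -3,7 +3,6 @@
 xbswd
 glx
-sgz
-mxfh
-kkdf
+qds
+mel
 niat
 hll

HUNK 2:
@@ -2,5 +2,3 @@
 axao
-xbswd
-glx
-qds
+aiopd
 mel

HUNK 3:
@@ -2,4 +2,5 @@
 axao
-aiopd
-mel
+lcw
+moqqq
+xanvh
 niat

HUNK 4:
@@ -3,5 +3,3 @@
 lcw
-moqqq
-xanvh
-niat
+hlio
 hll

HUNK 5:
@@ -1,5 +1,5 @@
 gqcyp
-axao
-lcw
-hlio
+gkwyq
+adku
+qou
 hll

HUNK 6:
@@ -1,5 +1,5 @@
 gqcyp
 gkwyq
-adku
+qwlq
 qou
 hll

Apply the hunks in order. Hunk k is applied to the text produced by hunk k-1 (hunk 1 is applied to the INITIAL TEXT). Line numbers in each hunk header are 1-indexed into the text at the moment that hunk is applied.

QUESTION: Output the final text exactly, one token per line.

Hunk 1: at line 3 remove [sgz,mxfh,kkdf] add [qds,mel] -> 8 lines: gqcyp axao xbswd glx qds mel niat hll
Hunk 2: at line 2 remove [xbswd,glx,qds] add [aiopd] -> 6 lines: gqcyp axao aiopd mel niat hll
Hunk 3: at line 2 remove [aiopd,mel] add [lcw,moqqq,xanvh] -> 7 lines: gqcyp axao lcw moqqq xanvh niat hll
Hunk 4: at line 3 remove [moqqq,xanvh,niat] add [hlio] -> 5 lines: gqcyp axao lcw hlio hll
Hunk 5: at line 1 remove [axao,lcw,hlio] add [gkwyq,adku,qou] -> 5 lines: gqcyp gkwyq adku qou hll
Hunk 6: at line 1 remove [adku] add [qwlq] -> 5 lines: gqcyp gkwyq qwlq qou hll

Answer: gqcyp
gkwyq
qwlq
qou
hll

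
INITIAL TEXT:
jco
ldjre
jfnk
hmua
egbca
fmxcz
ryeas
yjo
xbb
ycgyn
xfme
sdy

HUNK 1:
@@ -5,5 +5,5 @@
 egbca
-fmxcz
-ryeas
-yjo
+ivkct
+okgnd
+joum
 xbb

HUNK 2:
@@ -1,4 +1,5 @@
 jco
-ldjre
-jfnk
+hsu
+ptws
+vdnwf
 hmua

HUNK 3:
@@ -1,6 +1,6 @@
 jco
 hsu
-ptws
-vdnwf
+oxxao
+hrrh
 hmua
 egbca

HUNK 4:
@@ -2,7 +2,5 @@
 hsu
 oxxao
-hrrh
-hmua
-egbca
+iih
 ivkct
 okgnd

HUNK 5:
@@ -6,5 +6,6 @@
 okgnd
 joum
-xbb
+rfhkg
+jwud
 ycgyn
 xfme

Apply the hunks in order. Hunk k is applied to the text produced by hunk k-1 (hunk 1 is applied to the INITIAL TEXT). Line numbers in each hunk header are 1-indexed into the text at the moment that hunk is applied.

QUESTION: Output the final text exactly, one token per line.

Hunk 1: at line 5 remove [fmxcz,ryeas,yjo] add [ivkct,okgnd,joum] -> 12 lines: jco ldjre jfnk hmua egbca ivkct okgnd joum xbb ycgyn xfme sdy
Hunk 2: at line 1 remove [ldjre,jfnk] add [hsu,ptws,vdnwf] -> 13 lines: jco hsu ptws vdnwf hmua egbca ivkct okgnd joum xbb ycgyn xfme sdy
Hunk 3: at line 1 remove [ptws,vdnwf] add [oxxao,hrrh] -> 13 lines: jco hsu oxxao hrrh hmua egbca ivkct okgnd joum xbb ycgyn xfme sdy
Hunk 4: at line 2 remove [hrrh,hmua,egbca] add [iih] -> 11 lines: jco hsu oxxao iih ivkct okgnd joum xbb ycgyn xfme sdy
Hunk 5: at line 6 remove [xbb] add [rfhkg,jwud] -> 12 lines: jco hsu oxxao iih ivkct okgnd joum rfhkg jwud ycgyn xfme sdy

Answer: jco
hsu
oxxao
iih
ivkct
okgnd
joum
rfhkg
jwud
ycgyn
xfme
sdy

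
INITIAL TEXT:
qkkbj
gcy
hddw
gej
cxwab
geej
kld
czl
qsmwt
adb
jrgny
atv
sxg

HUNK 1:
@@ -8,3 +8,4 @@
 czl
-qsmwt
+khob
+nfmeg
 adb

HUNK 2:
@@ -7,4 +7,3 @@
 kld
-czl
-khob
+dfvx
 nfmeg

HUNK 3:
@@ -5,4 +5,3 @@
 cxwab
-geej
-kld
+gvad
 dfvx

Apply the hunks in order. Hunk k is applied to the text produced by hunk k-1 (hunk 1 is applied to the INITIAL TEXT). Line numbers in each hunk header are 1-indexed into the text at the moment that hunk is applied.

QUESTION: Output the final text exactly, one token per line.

Answer: qkkbj
gcy
hddw
gej
cxwab
gvad
dfvx
nfmeg
adb
jrgny
atv
sxg

Derivation:
Hunk 1: at line 8 remove [qsmwt] add [khob,nfmeg] -> 14 lines: qkkbj gcy hddw gej cxwab geej kld czl khob nfmeg adb jrgny atv sxg
Hunk 2: at line 7 remove [czl,khob] add [dfvx] -> 13 lines: qkkbj gcy hddw gej cxwab geej kld dfvx nfmeg adb jrgny atv sxg
Hunk 3: at line 5 remove [geej,kld] add [gvad] -> 12 lines: qkkbj gcy hddw gej cxwab gvad dfvx nfmeg adb jrgny atv sxg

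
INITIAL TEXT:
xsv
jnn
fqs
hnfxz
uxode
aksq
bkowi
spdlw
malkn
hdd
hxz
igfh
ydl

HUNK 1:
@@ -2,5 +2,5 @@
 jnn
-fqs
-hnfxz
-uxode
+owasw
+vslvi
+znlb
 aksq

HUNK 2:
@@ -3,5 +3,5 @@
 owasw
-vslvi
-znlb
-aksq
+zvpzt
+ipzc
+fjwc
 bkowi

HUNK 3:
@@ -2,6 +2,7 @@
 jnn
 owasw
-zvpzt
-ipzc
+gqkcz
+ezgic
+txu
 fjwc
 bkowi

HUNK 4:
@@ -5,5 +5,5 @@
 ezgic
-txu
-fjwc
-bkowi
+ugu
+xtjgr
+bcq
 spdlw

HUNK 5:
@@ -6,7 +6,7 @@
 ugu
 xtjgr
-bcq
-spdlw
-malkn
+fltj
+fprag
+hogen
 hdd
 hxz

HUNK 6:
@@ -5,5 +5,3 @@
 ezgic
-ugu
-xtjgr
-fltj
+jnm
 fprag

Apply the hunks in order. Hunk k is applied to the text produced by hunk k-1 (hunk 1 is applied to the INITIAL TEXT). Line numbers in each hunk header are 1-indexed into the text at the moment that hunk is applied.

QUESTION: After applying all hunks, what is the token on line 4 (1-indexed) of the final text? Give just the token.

Answer: gqkcz

Derivation:
Hunk 1: at line 2 remove [fqs,hnfxz,uxode] add [owasw,vslvi,znlb] -> 13 lines: xsv jnn owasw vslvi znlb aksq bkowi spdlw malkn hdd hxz igfh ydl
Hunk 2: at line 3 remove [vslvi,znlb,aksq] add [zvpzt,ipzc,fjwc] -> 13 lines: xsv jnn owasw zvpzt ipzc fjwc bkowi spdlw malkn hdd hxz igfh ydl
Hunk 3: at line 2 remove [zvpzt,ipzc] add [gqkcz,ezgic,txu] -> 14 lines: xsv jnn owasw gqkcz ezgic txu fjwc bkowi spdlw malkn hdd hxz igfh ydl
Hunk 4: at line 5 remove [txu,fjwc,bkowi] add [ugu,xtjgr,bcq] -> 14 lines: xsv jnn owasw gqkcz ezgic ugu xtjgr bcq spdlw malkn hdd hxz igfh ydl
Hunk 5: at line 6 remove [bcq,spdlw,malkn] add [fltj,fprag,hogen] -> 14 lines: xsv jnn owasw gqkcz ezgic ugu xtjgr fltj fprag hogen hdd hxz igfh ydl
Hunk 6: at line 5 remove [ugu,xtjgr,fltj] add [jnm] -> 12 lines: xsv jnn owasw gqkcz ezgic jnm fprag hogen hdd hxz igfh ydl
Final line 4: gqkcz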